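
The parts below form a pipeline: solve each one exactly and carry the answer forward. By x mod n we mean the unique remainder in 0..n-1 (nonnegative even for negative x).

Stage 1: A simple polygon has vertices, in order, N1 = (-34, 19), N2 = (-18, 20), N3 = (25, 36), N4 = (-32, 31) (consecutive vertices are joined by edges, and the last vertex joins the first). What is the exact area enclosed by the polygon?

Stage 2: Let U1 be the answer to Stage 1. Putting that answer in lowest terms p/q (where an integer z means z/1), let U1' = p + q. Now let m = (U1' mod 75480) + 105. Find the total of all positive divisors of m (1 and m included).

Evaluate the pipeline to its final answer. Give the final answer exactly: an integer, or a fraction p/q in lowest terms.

1728

Stage 1: cross terms: (-34*20 - -18*19)=-338, (-18*36 - 25*20)=-1148, (25*31 - -32*36)=1927, (-32*19 - -34*31)=446; twice the area = |887| = 887; area = 887/2; answer 887/2
Stage 2: U1 = 887/2; threaded value p + q = 889; m = 994; 994 = 2 * 7 * 71; sigma = (1 + 2) * (1 + 7) * (1 + 71) = 3 * 8 * 72 = 1728; answer 1728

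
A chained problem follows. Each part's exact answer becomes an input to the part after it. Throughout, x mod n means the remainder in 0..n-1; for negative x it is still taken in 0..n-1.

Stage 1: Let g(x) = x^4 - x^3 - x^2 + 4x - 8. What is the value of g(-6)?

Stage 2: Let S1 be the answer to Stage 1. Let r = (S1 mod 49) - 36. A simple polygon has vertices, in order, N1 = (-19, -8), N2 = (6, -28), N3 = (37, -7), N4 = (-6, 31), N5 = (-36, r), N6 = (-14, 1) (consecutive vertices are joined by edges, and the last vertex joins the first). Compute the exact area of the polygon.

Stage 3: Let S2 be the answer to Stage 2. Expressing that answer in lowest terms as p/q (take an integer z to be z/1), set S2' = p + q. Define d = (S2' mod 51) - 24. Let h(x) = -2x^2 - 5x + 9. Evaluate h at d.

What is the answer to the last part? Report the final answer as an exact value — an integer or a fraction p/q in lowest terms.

Stage 1: 1*(-6)^4 - 1*(-6)^3 - 1*(-6)^2 + 4*(-6)^1 - 8 = (1296) + (216) + (-36) + (-24) + (-8) = 1444; answer 1444
Stage 2: S1 = 1444; r = -13; cross terms: (-19*-28 - 6*-8)=580, (6*-7 - 37*-28)=994, (37*31 - -6*-7)=1105, (-6*-13 - -36*31)=1194, (-36*1 - -14*-13)=-218, (-14*-8 - -19*1)=131; twice the area = |3786| = 3786; area = 1893; answer 1893
Stage 3: S2 = 1893; threaded value p + q = 1894; d = -17; -2*(-17)^2 - 5*(-17)^1 + 9 = (-578) + (85) + (9) = -484; answer -484

-484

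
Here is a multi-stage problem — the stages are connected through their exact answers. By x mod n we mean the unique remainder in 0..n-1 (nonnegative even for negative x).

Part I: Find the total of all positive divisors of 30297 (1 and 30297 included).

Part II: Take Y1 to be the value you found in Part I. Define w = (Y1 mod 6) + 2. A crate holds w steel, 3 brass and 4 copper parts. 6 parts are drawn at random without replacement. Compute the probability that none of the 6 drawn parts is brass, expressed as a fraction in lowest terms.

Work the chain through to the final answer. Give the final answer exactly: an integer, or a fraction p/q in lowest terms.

Part I: 30297 = 3 * 10099; sigma = (1 + 3) * (1 + 10099) = 4 * 10100 = 40400; answer 40400
Part II: Y1 = 40400; w = 4; total draws C(11,6) = 462; favorable C(8,6) = 28; P = 2/33; answer 2/33

2/33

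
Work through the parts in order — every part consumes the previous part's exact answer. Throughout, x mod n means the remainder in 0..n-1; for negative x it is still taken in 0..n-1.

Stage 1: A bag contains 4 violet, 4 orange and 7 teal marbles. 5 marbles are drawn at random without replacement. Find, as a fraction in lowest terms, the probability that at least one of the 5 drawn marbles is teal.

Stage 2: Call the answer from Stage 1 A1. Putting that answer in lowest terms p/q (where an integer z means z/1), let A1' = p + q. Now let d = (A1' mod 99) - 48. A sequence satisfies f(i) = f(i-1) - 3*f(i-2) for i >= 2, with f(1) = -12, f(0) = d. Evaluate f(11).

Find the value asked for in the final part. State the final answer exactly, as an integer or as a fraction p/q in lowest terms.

-3966

Stage 1: total draws C(15,5) = 3003; complement C(8,5) = 56; favorable 3003 - 56 = 2947; P = 421/429; answer 421/429
Stage 2: A1 = 421/429; threaded value p + q = 850; d = 10; f(2) = 1*(-12) - 3*(10) = -42; iterating: f(2)=-42, f(3)=-6, f(4)=120, f(5)=138, f(6)=-222, f(7)=-636, f(8)=30, f(9)=1938, f(10)=1848, f(11)=-3966; answer -3966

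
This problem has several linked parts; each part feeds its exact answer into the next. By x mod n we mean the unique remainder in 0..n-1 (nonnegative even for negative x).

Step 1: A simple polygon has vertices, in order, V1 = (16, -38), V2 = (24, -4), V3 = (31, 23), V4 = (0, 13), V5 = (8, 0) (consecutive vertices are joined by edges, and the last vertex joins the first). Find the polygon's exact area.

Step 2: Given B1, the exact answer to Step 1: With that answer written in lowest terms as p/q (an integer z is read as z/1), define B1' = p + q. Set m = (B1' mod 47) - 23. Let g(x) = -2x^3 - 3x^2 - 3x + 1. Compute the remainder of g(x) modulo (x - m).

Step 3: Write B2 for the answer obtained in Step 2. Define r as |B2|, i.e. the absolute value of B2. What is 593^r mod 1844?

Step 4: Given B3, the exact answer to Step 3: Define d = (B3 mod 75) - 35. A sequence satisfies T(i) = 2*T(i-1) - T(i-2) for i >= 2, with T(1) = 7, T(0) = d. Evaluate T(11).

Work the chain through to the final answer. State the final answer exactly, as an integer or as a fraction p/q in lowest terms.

-73

Step 1: cross terms: (16*-4 - 24*-38)=848, (24*23 - 31*-4)=676, (31*13 - 0*23)=403, (0*0 - 8*13)=-104, (8*-38 - 16*0)=-304; twice the area = |1519| = 1519; area = 1519/2; answer 1519/2
Step 2: B1 = 1519/2; threaded value p + q = 1521; m = -6; remainder = value at the root: -2*(-6)^3 - 3*(-6)^2 - 3*(-6)^1 + 1 = (432) + (-108) + (18) + (1) = 343; answer 343
Step 3: B2 = 343; r = 343; squarings mod 1844: 593^1=593, 593^2=1289, 593^4=77, 593^8=397, 593^16=869, 593^32=965, 593^64=5, 593^128=25, 593^256=625; 593^343 = 593^1 * 593^2 * 593^4 * 593^16 * 593^64 * 593^256 = 1025 (mod 1844); answer 1025
Step 4: B3 = 1025; d = 15; T(2) = 2*(7) - 1*(15) = -1; iterating: T(2)=-1, T(3)=-9, T(4)=-17, T(5)=-25, T(6)=-33, T(7)=-41, T(8)=-49, T(9)=-57, T(10)=-65, T(11)=-73; answer -73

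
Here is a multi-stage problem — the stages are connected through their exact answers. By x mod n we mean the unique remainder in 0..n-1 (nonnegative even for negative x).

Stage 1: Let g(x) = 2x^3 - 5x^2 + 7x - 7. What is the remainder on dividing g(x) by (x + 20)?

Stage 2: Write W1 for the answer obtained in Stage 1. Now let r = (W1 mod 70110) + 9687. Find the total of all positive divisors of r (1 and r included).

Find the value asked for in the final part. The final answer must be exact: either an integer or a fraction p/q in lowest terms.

166842

Stage 1: remainder = value at the root: 2*(-20)^3 - 5*(-20)^2 + 7*(-20)^1 - 7 = (-16000) + (-2000) + (-140) + (-7) = -18147; answer -18147
Stage 2: W1 = -18147; r = 61650; 61650 = 2 * 3^2 * 5^2 * 137; sigma = (1 + 2) * (1 + 3 + 9) * (1 + 5 + 25) * (1 + 137) = 3 * 13 * 31 * 138 = 166842; answer 166842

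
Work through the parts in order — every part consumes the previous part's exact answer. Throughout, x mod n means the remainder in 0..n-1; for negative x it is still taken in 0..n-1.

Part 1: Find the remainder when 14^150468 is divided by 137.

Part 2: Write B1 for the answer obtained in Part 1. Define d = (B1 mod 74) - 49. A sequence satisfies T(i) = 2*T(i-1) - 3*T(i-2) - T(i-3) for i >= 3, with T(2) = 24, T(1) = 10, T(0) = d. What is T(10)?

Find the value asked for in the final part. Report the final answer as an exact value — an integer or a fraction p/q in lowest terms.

690

Part 1: squarings mod 137: 14^1=14, 14^2=59, 14^4=56, 14^8=122, 14^16=88, 14^32=72, 14^64=115, 14^128=73, 14^256=123, 14^512=59, 14^1024=56, 14^2048=122, 14^4096=88, 14^8192=72, 14^16384=115, 14^32768=73, 14^65536=123, 14^131072=59; 14^150468 = 14^4 * 14^64 * 14^128 * 14^256 * 14^512 * 14^2048 * 14^16384 * 14^131072 = 123 (mod 137); answer 123
Part 2: B1 = 123; d = 0; T(3) = 2*(24) - 3*(10) - 1*(0) = 18; iterating: T(3)=18, T(4)=-46, T(5)=-170, T(6)=-220, T(7)=116, T(8)=1062, T(9)=1996, T(10)=690; answer 690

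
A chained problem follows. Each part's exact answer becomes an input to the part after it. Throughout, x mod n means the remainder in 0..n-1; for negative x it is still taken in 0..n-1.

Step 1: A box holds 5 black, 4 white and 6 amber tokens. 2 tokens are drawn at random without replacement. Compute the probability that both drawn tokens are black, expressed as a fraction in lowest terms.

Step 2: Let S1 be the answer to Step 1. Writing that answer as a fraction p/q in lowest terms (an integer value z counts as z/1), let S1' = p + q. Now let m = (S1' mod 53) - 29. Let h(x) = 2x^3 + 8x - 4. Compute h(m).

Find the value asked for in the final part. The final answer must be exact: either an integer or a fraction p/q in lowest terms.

-484

Step 1: total draws C(15,2) = 105; favorable C(5,2) = 10; P = 2/21; answer 2/21
Step 2: S1 = 2/21; threaded value p + q = 23; m = -6; 2*(-6)^3 + 8*(-6)^1 - 4 = (-432) + (-48) + (-4) = -484; answer -484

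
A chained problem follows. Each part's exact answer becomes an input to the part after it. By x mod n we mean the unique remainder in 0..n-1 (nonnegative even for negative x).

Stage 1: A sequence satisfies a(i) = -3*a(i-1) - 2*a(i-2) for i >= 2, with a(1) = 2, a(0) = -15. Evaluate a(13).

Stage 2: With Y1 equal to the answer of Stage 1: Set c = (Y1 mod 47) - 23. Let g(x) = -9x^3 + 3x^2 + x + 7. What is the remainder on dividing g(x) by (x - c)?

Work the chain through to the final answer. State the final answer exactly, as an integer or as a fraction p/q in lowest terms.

-11598

Stage 1: a(2) = -3*(2) - 2*(-15) = 24; iterating: a(2)=24, a(3)=-76, a(4)=180, a(5)=-388, a(6)=804, a(7)=-1636, a(8)=3300, a(9)=-6628, a(10)=13284, a(11)=-26596, a(12)=53220, a(13)=-106468; answer -106468
Stage 2: Y1 = -106468; c = 11; remainder = value at the root: -9*(11)^3 + 3*(11)^2 + 1*(11)^1 + 7 = (-11979) + (363) + (11) + (7) = -11598; answer -11598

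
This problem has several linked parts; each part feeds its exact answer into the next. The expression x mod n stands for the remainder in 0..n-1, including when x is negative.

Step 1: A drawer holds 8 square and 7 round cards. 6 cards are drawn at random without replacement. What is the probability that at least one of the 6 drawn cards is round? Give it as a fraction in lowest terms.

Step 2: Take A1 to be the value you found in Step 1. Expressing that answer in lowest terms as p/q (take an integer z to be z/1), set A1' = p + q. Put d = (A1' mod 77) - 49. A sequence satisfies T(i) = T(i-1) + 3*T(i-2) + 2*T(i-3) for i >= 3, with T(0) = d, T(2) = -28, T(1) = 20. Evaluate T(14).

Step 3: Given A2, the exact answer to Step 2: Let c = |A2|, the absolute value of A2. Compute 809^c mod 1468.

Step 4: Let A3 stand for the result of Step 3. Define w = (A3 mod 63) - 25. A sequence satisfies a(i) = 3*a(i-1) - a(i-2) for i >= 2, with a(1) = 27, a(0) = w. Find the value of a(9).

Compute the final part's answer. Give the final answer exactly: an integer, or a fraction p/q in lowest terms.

Step 1: total draws C(15,6) = 5005; complement C(8,6) = 28; favorable 5005 - 28 = 4977; P = 711/715; answer 711/715
Step 2: A1 = 711/715; threaded value p + q = 1426; d = -9; T(3) = 1*(-28) + 3*(20) + 2*(-9) = 14; iterating: T(3)=14, T(4)=-30, T(5)=-44, T(6)=-106, T(7)=-298, T(8)=-704, T(9)=-1810, T(10)=-4518, T(11)=-11356, T(12)=-28530, T(13)=-71634, T(14)=-179936; answer -179936
Step 3: A2 = -179936; c = 179936; squarings mod 1468: 809^1=809, 809^2=1221, 809^4=821, 809^8=229, 809^16=1061, 809^32=1233, 809^64=909, 809^128=1265, 809^256=105, 809^512=749, 809^1024=225, 809^2048=713, 809^4096=441, 809^8192=705, 809^16384=841, 809^32768=1173, 809^65536=413, 809^131072=281; 809^179936 = 809^32 * 809^64 * 809^128 * 809^512 * 809^1024 * 809^2048 * 809^4096 * 809^8192 * 809^32768 * 809^131072 = 1465 (mod 1468); answer 1465
Step 4: A3 = 1465; w = -9; a(2) = 3*(27) - 1*(-9) = 90; iterating: a(2)=90, a(3)=243, a(4)=639, a(5)=1674, a(6)=4383, a(7)=11475, a(8)=30042, a(9)=78651; answer 78651

78651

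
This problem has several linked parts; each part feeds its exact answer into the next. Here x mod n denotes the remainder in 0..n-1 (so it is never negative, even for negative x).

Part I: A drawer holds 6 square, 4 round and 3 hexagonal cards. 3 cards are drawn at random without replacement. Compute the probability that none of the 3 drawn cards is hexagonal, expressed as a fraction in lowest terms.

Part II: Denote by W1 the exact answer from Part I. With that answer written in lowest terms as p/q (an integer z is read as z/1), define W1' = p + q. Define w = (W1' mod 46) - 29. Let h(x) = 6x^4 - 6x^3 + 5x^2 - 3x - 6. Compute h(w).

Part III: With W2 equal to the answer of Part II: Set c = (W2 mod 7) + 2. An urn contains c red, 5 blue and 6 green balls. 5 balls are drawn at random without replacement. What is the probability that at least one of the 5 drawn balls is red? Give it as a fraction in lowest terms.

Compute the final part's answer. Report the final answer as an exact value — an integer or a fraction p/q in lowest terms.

93/104

Part I: total draws C(13,3) = 286; favorable C(10,3) = 120; P = 60/143; answer 60/143
Part II: W1 = 60/143; threaded value p + q = 203; w = -10; 6*(-10)^4 - 6*(-10)^3 + 5*(-10)^2 - 3*(-10)^1 - 6 = (60000) + (6000) + (500) + (30) + (-6) = 66524; answer 66524
Part III: W2 = 66524; c = 5; total draws C(16,5) = 4368; complement C(11,5) = 462; favorable 4368 - 462 = 3906; P = 93/104; answer 93/104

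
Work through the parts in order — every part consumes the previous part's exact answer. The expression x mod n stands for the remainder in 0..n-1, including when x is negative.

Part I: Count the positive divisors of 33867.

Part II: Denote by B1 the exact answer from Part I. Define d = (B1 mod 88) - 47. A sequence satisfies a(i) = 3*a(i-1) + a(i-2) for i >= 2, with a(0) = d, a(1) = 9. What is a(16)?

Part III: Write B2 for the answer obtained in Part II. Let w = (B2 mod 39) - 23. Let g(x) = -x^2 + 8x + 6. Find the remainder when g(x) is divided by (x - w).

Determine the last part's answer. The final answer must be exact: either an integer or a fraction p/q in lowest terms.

Part I: 33867 = 3^2 * 53 * 71; number of divisors = (2+1) * (1+1) * (1+1) = 12; answer 12
Part II: B1 = 12; d = -35; a(2) = 3*(9) + 1*(-35) = -8; iterating: a(2)=-8, a(3)=-15, a(4)=-53, a(5)=-174, a(6)=-575, a(7)=-1899, a(8)=-6272, a(9)=-20715, a(10)=-68417, a(11)=-225966, a(12)=-746315, a(13)=-2464911, a(14)=-8141048, a(15)=-26888055, a(16)=-88805213; answer -88805213
Part III: B2 = -88805213; w = -13; remainder = value at the root: -1*(-13)^2 + 8*(-13)^1 + 6 = (-169) + (-104) + (6) = -267; answer -267

-267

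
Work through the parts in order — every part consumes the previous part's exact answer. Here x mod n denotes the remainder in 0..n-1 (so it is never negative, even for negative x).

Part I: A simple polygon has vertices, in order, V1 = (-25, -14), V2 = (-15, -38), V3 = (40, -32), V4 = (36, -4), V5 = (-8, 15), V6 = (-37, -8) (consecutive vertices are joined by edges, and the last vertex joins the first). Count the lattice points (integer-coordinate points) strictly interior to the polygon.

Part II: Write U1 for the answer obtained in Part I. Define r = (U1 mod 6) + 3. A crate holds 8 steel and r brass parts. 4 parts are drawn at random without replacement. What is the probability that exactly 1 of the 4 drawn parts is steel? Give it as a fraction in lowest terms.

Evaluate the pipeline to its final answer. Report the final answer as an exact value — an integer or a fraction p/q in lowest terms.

Part I: cross terms: (-25*-38 - -15*-14)=740, (-15*-32 - 40*-38)=2000, (40*-4 - 36*-32)=992, (36*15 - -8*-4)=508, (-8*-8 - -37*15)=619, (-37*-14 - -25*-8)=318; twice the area = |5177| = 5177; area = 5177/2; boundary points = 2 + 1 + 4 + 1 + 1 + 6 = 15; strictly interior points = area - boundary/2 + 1 = 2582; answer 2582
Part II: U1 = 2582; r = 5; total draws C(13,4) = 715; favorable C(8,1)*C(5,3) = 80; P = 16/143; answer 16/143

16/143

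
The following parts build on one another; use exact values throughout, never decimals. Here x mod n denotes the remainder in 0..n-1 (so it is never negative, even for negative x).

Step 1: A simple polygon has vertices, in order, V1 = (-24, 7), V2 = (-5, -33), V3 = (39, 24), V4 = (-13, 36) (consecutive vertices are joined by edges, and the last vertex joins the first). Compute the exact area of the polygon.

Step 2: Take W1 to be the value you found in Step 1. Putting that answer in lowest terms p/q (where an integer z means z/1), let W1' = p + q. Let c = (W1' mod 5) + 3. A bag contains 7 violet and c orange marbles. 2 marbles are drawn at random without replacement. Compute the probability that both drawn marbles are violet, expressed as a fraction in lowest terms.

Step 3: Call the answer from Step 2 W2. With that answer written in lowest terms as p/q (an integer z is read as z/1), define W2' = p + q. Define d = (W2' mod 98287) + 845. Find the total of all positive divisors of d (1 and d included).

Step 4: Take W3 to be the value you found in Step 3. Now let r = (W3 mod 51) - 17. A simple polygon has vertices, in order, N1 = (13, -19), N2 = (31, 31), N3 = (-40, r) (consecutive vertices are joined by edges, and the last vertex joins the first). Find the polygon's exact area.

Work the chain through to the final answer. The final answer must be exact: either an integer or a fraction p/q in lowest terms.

1379

Step 1: cross terms: (-24*-33 - -5*7)=827, (-5*24 - 39*-33)=1167, (39*36 - -13*24)=1716, (-13*7 - -24*36)=773; twice the area = |4483| = 4483; area = 4483/2; answer 4483/2
Step 2: W1 = 4483/2; threaded value p + q = 4485; c = 3; total draws C(10,2) = 45; favorable C(7,2) = 21; P = 7/15; answer 7/15
Step 3: W2 = 7/15; threaded value p + q = 22; d = 867; 867 = 3 * 17^2; sigma = (1 + 3) * (1 + 17 + 289) = 4 * 307 = 1228; answer 1228
Step 4: W3 = 1228; r = -13; cross terms: (13*31 - 31*-19)=992, (31*-13 - -40*31)=837, (-40*-19 - 13*-13)=929; twice the area = |2758| = 2758; area = 1379; answer 1379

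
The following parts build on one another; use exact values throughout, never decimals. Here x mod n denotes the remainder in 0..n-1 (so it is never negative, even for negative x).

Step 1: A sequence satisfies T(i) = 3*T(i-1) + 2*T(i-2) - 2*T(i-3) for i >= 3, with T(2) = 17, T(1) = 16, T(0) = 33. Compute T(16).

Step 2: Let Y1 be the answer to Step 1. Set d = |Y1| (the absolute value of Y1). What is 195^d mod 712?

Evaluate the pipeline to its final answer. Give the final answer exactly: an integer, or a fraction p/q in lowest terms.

Step 1: T(3) = 3*(17) + 2*(16) - 2*(33) = 17; iterating: T(3)=17, T(4)=53, T(5)=159, T(6)=549, T(7)=1859, T(8)=6357, T(9)=21691, T(10)=74069, T(11)=252875, T(12)=863381, T(13)=2947755, T(14)=10064277, T(15)=34361579, T(16)=117317781; answer 117317781
Step 2: Y1 = 117317781; d = 117317781; squarings mod 712: 195^1=195, 195^2=289, 195^4=217, 195^8=97, 195^16=153, 195^32=625, 195^64=449, 195^128=105, 195^256=345, 195^512=121, 195^1024=401, 195^2048=601, 195^4096=217, 195^8192=97, 195^16384=153, 195^32768=625, 195^65536=449, 195^131072=105, 195^262144=345, 195^524288=121, 195^1048576=401, 195^2097152=601, 195^4194304=217, 195^8388608=97, 195^16777216=153, 195^33554432=625, 195^67108864=449; 195^117317781 = 195^1 * 195^4 * 195^16 * 195^128 * 195^8192 * 195^131072 * 195^262144 * 195^524288 * 195^1048576 * 195^2097152 * 195^4194304 * 195^8388608 * 195^33554432 * 195^67108864 = 403 (mod 712); answer 403

403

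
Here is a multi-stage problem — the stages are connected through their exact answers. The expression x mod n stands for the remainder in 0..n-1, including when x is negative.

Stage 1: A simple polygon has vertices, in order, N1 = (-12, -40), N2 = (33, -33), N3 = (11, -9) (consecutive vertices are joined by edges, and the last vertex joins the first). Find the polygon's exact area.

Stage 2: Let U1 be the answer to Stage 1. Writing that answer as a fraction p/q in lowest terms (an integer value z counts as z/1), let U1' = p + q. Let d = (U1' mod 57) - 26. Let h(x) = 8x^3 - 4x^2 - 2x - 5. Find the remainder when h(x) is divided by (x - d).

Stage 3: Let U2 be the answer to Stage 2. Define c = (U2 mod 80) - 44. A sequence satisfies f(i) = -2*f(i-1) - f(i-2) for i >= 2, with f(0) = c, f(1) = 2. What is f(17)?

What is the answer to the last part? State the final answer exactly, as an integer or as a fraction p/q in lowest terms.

Stage 1: cross terms: (-12*-33 - 33*-40)=1716, (33*-9 - 11*-33)=66, (11*-40 - -12*-9)=-548; twice the area = |1234| = 1234; area = 617; answer 617
Stage 2: U1 = 617; threaded value p + q = 618; d = 22; remainder = value at the root: 8*(22)^3 - 4*(22)^2 - 2*(22)^1 - 5 = (85184) + (-1936) + (-44) + (-5) = 83199; answer 83199
Stage 3: U2 = 83199; c = 35; f(2) = -2*(2) - 1*(35) = -39; iterating: f(2)=-39, f(3)=76, f(4)=-113, f(5)=150, f(6)=-187, f(7)=224, f(8)=-261, f(9)=298, f(10)=-335, f(11)=372, f(12)=-409, f(13)=446, f(14)=-483, f(15)=520, f(16)=-557, f(17)=594; answer 594

594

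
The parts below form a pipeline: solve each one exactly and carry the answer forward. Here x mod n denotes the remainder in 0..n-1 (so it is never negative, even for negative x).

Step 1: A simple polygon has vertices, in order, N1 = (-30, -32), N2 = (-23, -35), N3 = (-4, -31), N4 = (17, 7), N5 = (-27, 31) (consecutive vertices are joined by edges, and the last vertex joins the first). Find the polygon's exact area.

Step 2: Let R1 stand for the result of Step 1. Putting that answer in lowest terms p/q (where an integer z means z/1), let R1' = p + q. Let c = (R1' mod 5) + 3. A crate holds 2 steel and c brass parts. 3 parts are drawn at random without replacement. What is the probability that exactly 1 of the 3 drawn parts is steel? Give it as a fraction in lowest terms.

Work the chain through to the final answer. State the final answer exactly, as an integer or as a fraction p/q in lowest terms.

1/2

Step 1: cross terms: (-30*-35 - -23*-32)=314, (-23*-31 - -4*-35)=573, (-4*7 - 17*-31)=499, (17*31 - -27*7)=716, (-27*-32 - -30*31)=1794; twice the area = |3896| = 3896; area = 1948; answer 1948
Step 2: R1 = 1948; threaded value p + q = 1949; c = 7; total draws C(9,3) = 84; favorable C(2,1)*C(7,2) = 42; P = 1/2; answer 1/2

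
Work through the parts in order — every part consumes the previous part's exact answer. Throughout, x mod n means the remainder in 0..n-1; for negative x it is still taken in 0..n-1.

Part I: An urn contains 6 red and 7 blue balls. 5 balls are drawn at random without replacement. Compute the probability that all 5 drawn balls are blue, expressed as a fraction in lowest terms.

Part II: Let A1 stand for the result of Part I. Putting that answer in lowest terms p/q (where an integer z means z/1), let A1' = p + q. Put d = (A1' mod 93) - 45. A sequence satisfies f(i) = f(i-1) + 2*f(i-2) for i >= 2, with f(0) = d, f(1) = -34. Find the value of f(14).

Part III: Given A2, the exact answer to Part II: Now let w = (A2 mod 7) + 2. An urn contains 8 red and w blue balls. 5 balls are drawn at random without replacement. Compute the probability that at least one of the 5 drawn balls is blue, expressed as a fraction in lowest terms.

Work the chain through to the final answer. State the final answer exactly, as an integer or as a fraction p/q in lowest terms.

139/143

Part I: total draws C(13,5) = 1287; favorable C(7,5) = 21; P = 7/429; answer 7/429
Part II: A1 = 7/429; threaded value p + q = 436; d = 19; f(2) = 1*(-34) + 2*(19) = 4; iterating: f(2)=4, f(3)=-64, f(4)=-56, f(5)=-184, f(6)=-296, f(7)=-664, f(8)=-1256, f(9)=-2584, f(10)=-5096, f(11)=-10264, f(12)=-20456, f(13)=-40984, f(14)=-81896; answer -81896
Part III: A2 = -81896; w = 6; total draws C(14,5) = 2002; complement C(8,5) = 56; favorable 2002 - 56 = 1946; P = 139/143; answer 139/143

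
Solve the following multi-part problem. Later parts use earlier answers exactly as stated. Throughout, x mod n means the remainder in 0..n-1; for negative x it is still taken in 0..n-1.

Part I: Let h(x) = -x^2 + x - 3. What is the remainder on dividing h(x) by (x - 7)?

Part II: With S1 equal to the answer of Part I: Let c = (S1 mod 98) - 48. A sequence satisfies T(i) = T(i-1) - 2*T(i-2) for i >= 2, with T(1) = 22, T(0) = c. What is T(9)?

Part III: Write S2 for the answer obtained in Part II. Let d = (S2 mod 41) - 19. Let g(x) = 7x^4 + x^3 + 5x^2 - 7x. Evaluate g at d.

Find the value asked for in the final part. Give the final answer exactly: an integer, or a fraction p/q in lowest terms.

Part I: remainder = value at the root: -1*(7)^2 + 1*(7)^1 - 3 = (-49) + (7) + (-3) = -45; answer -45
Part II: S1 = -45; c = 5; T(2) = 1*(22) - 2*(5) = 12; iterating: T(2)=12, T(3)=-32, T(4)=-56, T(5)=8, T(6)=120, T(7)=104, T(8)=-136, T(9)=-344; answer -344
Part III: S2 = -344; d = 6; 7*(6)^4 + 1*(6)^3 + 5*(6)^2 - 7*(6)^1 = (9072) + (216) + (180) + (-42) = 9426; answer 9426

9426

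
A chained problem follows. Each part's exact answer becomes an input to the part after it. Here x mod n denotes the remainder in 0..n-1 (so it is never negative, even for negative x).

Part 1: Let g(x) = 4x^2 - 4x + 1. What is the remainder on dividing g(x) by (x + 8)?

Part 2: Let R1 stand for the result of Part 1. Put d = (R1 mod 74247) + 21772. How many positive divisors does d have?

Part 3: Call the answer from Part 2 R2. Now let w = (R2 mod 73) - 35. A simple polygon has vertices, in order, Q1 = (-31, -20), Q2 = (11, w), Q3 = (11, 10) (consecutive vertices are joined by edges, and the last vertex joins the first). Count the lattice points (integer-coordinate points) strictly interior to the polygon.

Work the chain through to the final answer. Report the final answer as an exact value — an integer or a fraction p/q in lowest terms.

Part 1: remainder = value at the root: 4*(-8)^2 - 4*(-8)^1 + 1 = (256) + (32) + (1) = 289; answer 289
Part 2: R1 = 289; d = 22061; 22061 = 13 * 1697; number of divisors = (1+1) * (1+1) = 4; answer 4
Part 3: R2 = 4; w = -31; cross terms: (-31*-31 - 11*-20)=1181, (11*10 - 11*-31)=451, (11*-20 - -31*10)=90; twice the area = |1722| = 1722; area = 861; boundary points = 1 + 41 + 6 = 48; strictly interior points = area - boundary/2 + 1 = 838; answer 838

838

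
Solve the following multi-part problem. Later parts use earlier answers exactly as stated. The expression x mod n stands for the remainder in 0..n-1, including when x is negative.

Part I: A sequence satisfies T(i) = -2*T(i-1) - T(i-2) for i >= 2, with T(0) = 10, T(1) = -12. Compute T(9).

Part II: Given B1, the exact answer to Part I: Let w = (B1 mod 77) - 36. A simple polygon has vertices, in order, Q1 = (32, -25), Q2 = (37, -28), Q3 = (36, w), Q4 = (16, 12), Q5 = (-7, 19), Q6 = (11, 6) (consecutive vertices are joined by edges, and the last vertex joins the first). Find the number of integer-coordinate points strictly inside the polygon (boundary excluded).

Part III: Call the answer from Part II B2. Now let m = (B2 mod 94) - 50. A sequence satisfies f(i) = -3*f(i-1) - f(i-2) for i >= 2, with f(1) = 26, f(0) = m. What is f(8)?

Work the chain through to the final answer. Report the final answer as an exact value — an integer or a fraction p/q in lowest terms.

-24154

Part I: T(2) = -2*(-12) - 1*(10) = 14; iterating: T(2)=14, T(3)=-16, T(4)=18, T(5)=-20, T(6)=22, T(7)=-24, T(8)=26, T(9)=-28; answer -28
Part II: B1 = -28; w = 13; cross terms: (32*-28 - 37*-25)=29, (37*13 - 36*-28)=1489, (36*12 - 16*13)=224, (16*19 - -7*12)=388, (-7*6 - 11*19)=-251, (11*-25 - 32*6)=-467; twice the area = |1412| = 1412; area = 706; boundary points = 1 + 1 + 1 + 1 + 1 + 1 = 6; strictly interior points = area - boundary/2 + 1 = 704; answer 704
Part III: B2 = 704; m = -4; f(2) = -3*(26) - 1*(-4) = -74; iterating: f(2)=-74, f(3)=196, f(4)=-514, f(5)=1346, f(6)=-3524, f(7)=9226, f(8)=-24154; answer -24154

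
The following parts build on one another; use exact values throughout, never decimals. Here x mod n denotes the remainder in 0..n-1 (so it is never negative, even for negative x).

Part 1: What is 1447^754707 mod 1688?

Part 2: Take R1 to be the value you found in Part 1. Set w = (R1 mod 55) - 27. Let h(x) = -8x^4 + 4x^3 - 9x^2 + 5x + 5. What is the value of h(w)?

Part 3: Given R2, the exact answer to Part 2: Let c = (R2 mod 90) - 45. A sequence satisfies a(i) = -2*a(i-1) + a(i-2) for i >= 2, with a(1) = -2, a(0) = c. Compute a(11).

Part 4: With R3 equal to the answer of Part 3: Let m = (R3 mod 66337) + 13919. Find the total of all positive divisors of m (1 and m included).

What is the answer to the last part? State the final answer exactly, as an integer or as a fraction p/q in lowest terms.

Part 1: squarings mod 1688: 1447^1=1447, 1447^2=689, 1447^4=393, 1447^8=841, 1447^16=9, 1447^32=81, 1447^64=1497, 1447^128=1033, 1447^256=273, 1447^512=257, 1447^1024=217, 1447^2048=1513, 1447^4096=241, 1447^8192=689, 1447^16384=393, 1447^32768=841, 1447^65536=9, 1447^131072=81, 1447^262144=1497, 1447^524288=1033; 1447^754707 = 1447^1 * 1447^2 * 1447^16 * 1447^1024 * 1447^32768 * 1447^65536 * 1447^131072 * 1447^524288 = 271 (mod 1688); answer 271
Part 2: R1 = 271; w = 24; -8*(24)^4 + 4*(24)^3 - 9*(24)^2 + 5*(24)^1 + 5 = (-2654208) + (55296) + (-5184) + (120) + (5) = -2603971; answer -2603971
Part 3: R2 = -2603971; c = 44; a(2) = -2*(-2) + 1*(44) = 48; iterating: a(2)=48, a(3)=-98, a(4)=244, a(5)=-586, a(6)=1416, a(7)=-3418, a(8)=8252, a(9)=-19922, a(10)=48096, a(11)=-116114; answer -116114
Part 4: R3 = -116114; m = 30479; 30479 = 29 * 1051; sigma = (1 + 29) * (1 + 1051) = 30 * 1052 = 31560; answer 31560

31560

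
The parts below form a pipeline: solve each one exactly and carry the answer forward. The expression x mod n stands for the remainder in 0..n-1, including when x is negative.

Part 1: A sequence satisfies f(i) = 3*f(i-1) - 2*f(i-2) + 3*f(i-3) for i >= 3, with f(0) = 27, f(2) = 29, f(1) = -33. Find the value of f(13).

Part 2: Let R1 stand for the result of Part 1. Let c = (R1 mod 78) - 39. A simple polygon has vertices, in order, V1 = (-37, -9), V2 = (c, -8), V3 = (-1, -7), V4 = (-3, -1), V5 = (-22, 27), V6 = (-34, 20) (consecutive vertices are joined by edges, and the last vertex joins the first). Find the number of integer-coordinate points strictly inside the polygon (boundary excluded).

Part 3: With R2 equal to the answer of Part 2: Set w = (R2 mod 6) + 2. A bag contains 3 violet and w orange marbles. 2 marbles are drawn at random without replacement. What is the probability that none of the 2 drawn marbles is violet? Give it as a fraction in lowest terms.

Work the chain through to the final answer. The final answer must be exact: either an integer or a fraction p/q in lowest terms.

Part 1: f(3) = 3*(29) - 2*(-33) + 3*(27) = 234; iterating: f(3)=234, f(4)=545, f(5)=1254, f(6)=3374, f(7)=9249, f(8)=24761, f(9)=65907, f(10)=175946, f(11)=470307, f(12)=1256750, f(13)=3357474; answer 3357474
Part 2: R1 = 3357474; c = 3; cross terms: (-37*-8 - 3*-9)=323, (3*-7 - -1*-8)=-29, (-1*-1 - -3*-7)=-20, (-3*27 - -22*-1)=-103, (-22*20 - -34*27)=478, (-34*-9 - -37*20)=1046; twice the area = |1695| = 1695; area = 1695/2; boundary points = 1 + 1 + 2 + 1 + 1 + 1 = 7; strictly interior points = area - boundary/2 + 1 = 845; answer 845
Part 3: R2 = 845; w = 7; total draws C(10,2) = 45; favorable C(7,2) = 21; P = 7/15; answer 7/15

7/15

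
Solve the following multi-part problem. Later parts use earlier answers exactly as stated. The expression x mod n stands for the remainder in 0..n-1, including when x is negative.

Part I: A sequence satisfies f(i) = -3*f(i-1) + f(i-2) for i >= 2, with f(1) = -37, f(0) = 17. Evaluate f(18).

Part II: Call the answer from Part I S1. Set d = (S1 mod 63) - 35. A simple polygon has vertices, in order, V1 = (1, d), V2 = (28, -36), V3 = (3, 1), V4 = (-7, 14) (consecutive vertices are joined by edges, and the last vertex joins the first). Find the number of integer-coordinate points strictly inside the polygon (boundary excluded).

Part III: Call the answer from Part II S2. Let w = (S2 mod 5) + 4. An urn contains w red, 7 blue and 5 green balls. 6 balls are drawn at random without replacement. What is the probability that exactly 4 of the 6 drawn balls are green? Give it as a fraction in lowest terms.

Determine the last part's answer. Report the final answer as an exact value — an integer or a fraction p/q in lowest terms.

25/728

Part I: f(2) = -3*(-37) + 1*(17) = 128; iterating: f(2)=128, f(3)=-421, f(4)=1391, f(5)=-4594, f(6)=15173, f(7)=-50113, f(8)=165512, f(9)=-546649, f(10)=1805459, f(11)=-5963026, f(12)=19694537, f(13)=-65046637, f(14)=214834448, f(15)=-709549981, f(16)=2343484391, f(17)=-7740003154, f(18)=25563493853; answer 25563493853
Part II: S1 = 25563493853; d = 9; cross terms: (1*-36 - 28*9)=-288, (28*1 - 3*-36)=136, (3*14 - -7*1)=49, (-7*9 - 1*14)=-77; twice the area = |-180| = 180; area = 90; boundary points = 9 + 1 + 1 + 1 = 12; strictly interior points = area - boundary/2 + 1 = 85; answer 85
Part III: S2 = 85; w = 4; total draws C(16,6) = 8008; favorable C(5,4)*C(11,2) = 275; P = 25/728; answer 25/728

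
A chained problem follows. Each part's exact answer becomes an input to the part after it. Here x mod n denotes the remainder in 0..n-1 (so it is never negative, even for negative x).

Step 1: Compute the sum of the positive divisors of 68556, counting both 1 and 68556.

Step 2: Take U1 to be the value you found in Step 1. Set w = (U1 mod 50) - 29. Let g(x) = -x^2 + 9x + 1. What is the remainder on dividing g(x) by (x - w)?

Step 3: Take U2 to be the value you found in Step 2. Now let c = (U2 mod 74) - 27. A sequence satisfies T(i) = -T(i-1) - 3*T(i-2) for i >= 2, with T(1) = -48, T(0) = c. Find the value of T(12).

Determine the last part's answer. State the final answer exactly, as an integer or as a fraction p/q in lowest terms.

Step 1: 68556 = 2^2 * 3 * 29 * 197; sigma = (1 + 2 + 4) * (1 + 3) * (1 + 29) * (1 + 197) = 7 * 4 * 30 * 198 = 166320; answer 166320
Step 2: U1 = 166320; w = -9; remainder = value at the root: -1*(-9)^2 + 9*(-9)^1 + 1 = (-81) + (-81) + (1) = -161; answer -161
Step 3: U2 = -161; c = 34; T(2) = -1*(-48) - 3*(34) = -54; iterating: T(2)=-54, T(3)=198, T(4)=-36, T(5)=-558, T(6)=666, T(7)=1008, T(8)=-3006, T(9)=-18, T(10)=9036, T(11)=-8982, T(12)=-18126; answer -18126

-18126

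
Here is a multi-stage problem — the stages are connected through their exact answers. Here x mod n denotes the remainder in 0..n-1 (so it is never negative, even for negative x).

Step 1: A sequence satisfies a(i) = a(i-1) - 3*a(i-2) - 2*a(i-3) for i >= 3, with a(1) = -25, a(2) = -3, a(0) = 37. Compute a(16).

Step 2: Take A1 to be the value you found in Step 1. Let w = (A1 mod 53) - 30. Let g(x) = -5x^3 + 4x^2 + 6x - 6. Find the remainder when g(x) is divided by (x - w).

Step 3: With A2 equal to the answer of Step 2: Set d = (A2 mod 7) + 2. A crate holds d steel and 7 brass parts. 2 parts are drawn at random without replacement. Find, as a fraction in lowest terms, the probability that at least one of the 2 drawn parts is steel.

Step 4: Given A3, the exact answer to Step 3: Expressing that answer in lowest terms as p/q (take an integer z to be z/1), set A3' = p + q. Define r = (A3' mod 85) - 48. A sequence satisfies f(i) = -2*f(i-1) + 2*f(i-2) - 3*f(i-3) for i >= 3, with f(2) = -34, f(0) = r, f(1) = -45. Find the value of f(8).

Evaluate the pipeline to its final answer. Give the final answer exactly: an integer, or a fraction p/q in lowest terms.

Step 1: a(3) = 1*(-3) - 3*(-25) - 2*(37) = -2; iterating: a(3)=-2, a(4)=57, a(5)=69, a(6)=-98, a(7)=-419, a(8)=-263, a(9)=1190, a(10)=2817, a(11)=-227, a(12)=-11058, a(13)=-16011, a(14)=17617, a(15)=87766, a(16)=66937; answer 66937
Step 2: A1 = 66937; w = 21; remainder = value at the root: -5*(21)^3 + 4*(21)^2 + 6*(21)^1 - 6 = (-46305) + (1764) + (126) + (-6) = -44421; answer -44421
Step 3: A2 = -44421; d = 3; total draws C(10,2) = 45; complement C(7,2) = 21; favorable 45 - 21 = 24; P = 8/15; answer 8/15
Step 4: A3 = 8/15; threaded value p + q = 23; r = -25; f(3) = -2*(-34) + 2*(-45) - 3*(-25) = 53; iterating: f(3)=53, f(4)=-39, f(5)=286, f(6)=-809, f(7)=2307, f(8)=-7090; answer -7090

-7090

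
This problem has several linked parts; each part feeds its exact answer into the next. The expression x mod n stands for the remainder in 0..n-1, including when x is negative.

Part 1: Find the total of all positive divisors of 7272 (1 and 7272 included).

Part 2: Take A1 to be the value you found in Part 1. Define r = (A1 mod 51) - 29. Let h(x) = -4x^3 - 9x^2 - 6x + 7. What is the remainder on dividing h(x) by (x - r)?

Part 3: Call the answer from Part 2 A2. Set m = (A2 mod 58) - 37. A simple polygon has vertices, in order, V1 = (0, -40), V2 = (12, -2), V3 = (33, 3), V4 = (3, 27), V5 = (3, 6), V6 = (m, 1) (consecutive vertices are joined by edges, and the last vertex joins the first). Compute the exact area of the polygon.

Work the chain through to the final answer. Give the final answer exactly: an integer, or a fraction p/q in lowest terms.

Part 1: 7272 = 2^3 * 3^2 * 101; sigma = (1 + 2 + 4 + 8) * (1 + 3 + 9) * (1 + 101) = 15 * 13 * 102 = 19890; answer 19890
Part 2: A1 = 19890; r = -29; remainder = value at the root: -4*(-29)^3 - 9*(-29)^2 - 6*(-29)^1 + 7 = (97556) + (-7569) + (174) + (7) = 90168; answer 90168
Part 3: A2 = 90168; m = -1; cross terms: (0*-2 - 12*-40)=480, (12*3 - 33*-2)=102, (33*27 - 3*3)=882, (3*6 - 3*27)=-63, (3*1 - -1*6)=9, (-1*-40 - 0*1)=40; twice the area = |1450| = 1450; area = 725; answer 725

725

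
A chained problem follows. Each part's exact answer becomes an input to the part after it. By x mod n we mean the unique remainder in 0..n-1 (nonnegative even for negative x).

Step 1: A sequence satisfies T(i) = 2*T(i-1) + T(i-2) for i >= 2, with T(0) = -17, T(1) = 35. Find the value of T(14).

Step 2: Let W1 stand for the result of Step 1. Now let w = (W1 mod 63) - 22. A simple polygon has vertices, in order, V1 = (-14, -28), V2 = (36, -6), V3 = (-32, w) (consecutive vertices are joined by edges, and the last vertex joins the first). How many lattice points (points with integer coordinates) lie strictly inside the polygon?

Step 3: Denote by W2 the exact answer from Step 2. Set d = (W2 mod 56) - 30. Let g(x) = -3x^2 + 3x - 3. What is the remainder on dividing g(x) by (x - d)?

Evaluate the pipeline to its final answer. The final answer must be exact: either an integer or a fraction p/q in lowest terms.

Step 1: T(2) = 2*(35) + 1*(-17) = 53; iterating: T(2)=53, T(3)=141, T(4)=335, T(5)=811, T(6)=1957, T(7)=4725, T(8)=11407, T(9)=27539, T(10)=66485, T(11)=160509, T(12)=387503, T(13)=935515, T(14)=2258533; answer 2258533
Step 2: W1 = 2258533; w = 24; cross terms: (-14*-6 - 36*-28)=1092, (36*24 - -32*-6)=672, (-32*-28 - -14*24)=1232; twice the area = |2996| = 2996; area = 1498; boundary points = 2 + 2 + 2 = 6; strictly interior points = area - boundary/2 + 1 = 1496; answer 1496
Step 3: W2 = 1496; d = 10; remainder = value at the root: -3*(10)^2 + 3*(10)^1 - 3 = (-300) + (30) + (-3) = -273; answer -273

-273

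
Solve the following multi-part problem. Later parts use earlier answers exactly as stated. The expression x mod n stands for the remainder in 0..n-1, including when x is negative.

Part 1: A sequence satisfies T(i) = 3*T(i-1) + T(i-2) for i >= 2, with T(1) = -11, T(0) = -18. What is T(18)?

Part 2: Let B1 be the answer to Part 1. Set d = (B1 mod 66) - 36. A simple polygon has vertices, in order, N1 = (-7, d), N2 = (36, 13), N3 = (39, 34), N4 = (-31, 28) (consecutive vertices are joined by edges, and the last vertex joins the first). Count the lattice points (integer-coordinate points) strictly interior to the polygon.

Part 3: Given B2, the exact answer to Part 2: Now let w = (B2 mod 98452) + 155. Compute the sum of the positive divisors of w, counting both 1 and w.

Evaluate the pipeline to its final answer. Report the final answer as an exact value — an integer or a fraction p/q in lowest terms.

1232

Part 1: T(2) = 3*(-11) + 1*(-18) = -51; iterating: T(2)=-51, T(3)=-164, T(4)=-543, T(5)=-1793, T(6)=-5922, T(7)=-19559, T(8)=-64599, T(9)=-213356, T(10)=-704667, T(11)=-2327357, T(12)=-7686738, T(13)=-25387571, T(14)=-83849451, T(15)=-276935924, T(16)=-914657223, T(17)=-3020907593, T(18)=-9977380002; answer -9977380002
Part 2: B1 = -9977380002; d = 12; cross terms: (-7*13 - 36*12)=-523, (36*34 - 39*13)=717, (39*28 - -31*34)=2146, (-31*12 - -7*28)=-176; twice the area = |2164| = 2164; area = 1082; boundary points = 1 + 3 + 2 + 8 = 14; strictly interior points = area - boundary/2 + 1 = 1076; answer 1076
Part 3: B2 = 1076; w = 1231; 1231 is prime, so its only divisors are 1 and 1231; sigma = 1 + 1231 = 1232; answer 1232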